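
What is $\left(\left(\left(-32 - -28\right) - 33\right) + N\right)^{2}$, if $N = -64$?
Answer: $10201$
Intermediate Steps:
$\left(\left(\left(-32 - -28\right) - 33\right) + N\right)^{2} = \left(\left(\left(-32 - -28\right) - 33\right) - 64\right)^{2} = \left(\left(\left(-32 + 28\right) - 33\right) - 64\right)^{2} = \left(\left(-4 - 33\right) - 64\right)^{2} = \left(-37 - 64\right)^{2} = \left(-101\right)^{2} = 10201$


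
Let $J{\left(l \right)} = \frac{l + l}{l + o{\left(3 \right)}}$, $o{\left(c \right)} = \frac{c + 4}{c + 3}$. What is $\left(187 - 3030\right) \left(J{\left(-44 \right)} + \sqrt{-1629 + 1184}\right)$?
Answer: $- \frac{1501104}{257} - 2843 i \sqrt{445} \approx -5840.9 - 59973.0 i$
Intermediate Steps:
$o{\left(c \right)} = \frac{4 + c}{3 + c}$
$J{\left(l \right)} = \frac{2 l}{\frac{7}{6} + l}$ ($J{\left(l \right)} = \frac{l + l}{l + \frac{4 + 3}{3 + 3}} = \frac{2 l}{l + \frac{1}{6} \cdot 7} = \frac{2 l}{l + \frac{7}{6}} = \frac{2 l}{\frac{7}{6} + l}$)
$\left(187 - 3030\right) \left(J{\left(-44 \right)} + \sqrt{-1629 + 1184}\right) = \left(187 - 3030\right) \left(12 \left(-44\right) \frac{1}{7 + 6 \left(-44\right)} + \sqrt{-1629 + 1184}\right) = - 2843 \left(12 \left(-44\right) \frac{1}{7 - 264} + \sqrt{-445}\right) = - 2843 \left(12 \left(-44\right) \frac{1}{-257} + i \sqrt{445}\right) = - 2843 \left(12 \left(-44\right) \left(- \frac{1}{257}\right) + i \sqrt{445}\right) = - 2843 \left(\frac{528}{257} + i \sqrt{445}\right) = - \frac{1501104}{257} - 2843 i \sqrt{445}$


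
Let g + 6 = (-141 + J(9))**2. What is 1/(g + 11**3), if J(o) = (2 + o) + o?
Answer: 1/15966 ≈ 6.2633e-5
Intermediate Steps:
J(o) = 2 + 2*o
g = 14635 (g = -6 + (-141 + (2 + 2*9))**2 = -6 + (-141 + (2 + 18))**2 = -6 + (-141 + 20)**2 = -6 + (-121)**2 = -6 + 14641 = 14635)
1/(g + 11**3) = 1/(14635 + 11**3) = 1/(14635 + 1331) = 1/15966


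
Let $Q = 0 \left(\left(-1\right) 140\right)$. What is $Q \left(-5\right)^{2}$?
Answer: $0$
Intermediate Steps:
$Q = 0$ ($Q = 0 \left(-140\right) = 0$)
$Q \left(-5\right)^{2} = 0 \left(-5\right)^{2} = 0 \cdot 25 = 0$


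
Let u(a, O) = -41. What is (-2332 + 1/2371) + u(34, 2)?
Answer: -5626382/2371 ≈ -2373.0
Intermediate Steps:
(-2332 + 1/2371) + u(34, 2) = (-2332 + 1/2371) - 41 = -5529171/2371 - 41 = -5626382/2371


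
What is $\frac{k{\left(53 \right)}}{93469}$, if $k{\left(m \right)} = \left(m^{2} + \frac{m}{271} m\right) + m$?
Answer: $\frac{778411}{25330099} \approx 0.030731$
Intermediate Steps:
$k{\left(m \right)} = m + \frac{272 m^{2}}{271}$ ($k{\left(m \right)} = \left(m^{2} + m \frac{1}{271} m\right) + m = \left(m^{2} + \frac{m}{271} m\right) + m = \left(m^{2} + \frac{m^{2}}{271}\right) + m = \frac{272 m^{2}}{271} + m = m + \frac{272 m^{2}}{271}$)
$\frac{k{\left(53 \right)}}{93469} = \frac{\frac{1}{271} \cdot 53 \left(271 + 272 \cdot 53\right)}{93469} = \frac{1}{271} \cdot 53 \left(271 + 14416\right) \frac{1}{93469} = \frac{1}{271} \cdot 53 \cdot 14687 \cdot \frac{1}{93469} = \frac{778411}{271} \cdot \frac{1}{93469} = \frac{778411}{25330099}$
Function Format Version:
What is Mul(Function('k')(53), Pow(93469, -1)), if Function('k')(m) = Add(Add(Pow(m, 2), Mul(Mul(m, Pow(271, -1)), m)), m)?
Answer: Rational(778411, 25330099) ≈ 0.030731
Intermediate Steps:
Function('k')(m) = Add(m, Mul(Rational(272, 271), Pow(m, 2))) (Function('k')(m) = Add(Add(Pow(m, 2), Mul(Mul(m, Rational(1, 271)), m)), m) = Add(Add(Pow(m, 2), Mul(Mul(Rational(1, 271), m), m)), m) = Add(Add(Pow(m, 2), Mul(Rational(1, 271), Pow(m, 2))), m) = Add(Mul(Rational(272, 271), Pow(m, 2)), m) = Add(m, Mul(Rational(272, 271), Pow(m, 2))))
Mul(Function('k')(53), Pow(93469, -1)) = Mul(Mul(Rational(1, 271), 53, Add(271, Mul(272, 53))), Pow(93469, -1)) = Mul(Mul(Rational(1, 271), 53, Add(271, 14416)), Rational(1, 93469)) = Mul(Mul(Rational(1, 271), 53, 14687), Rational(1, 93469)) = Mul(Rational(778411, 271), Rational(1, 93469)) = Rational(778411, 25330099)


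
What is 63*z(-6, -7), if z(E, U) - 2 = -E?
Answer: 504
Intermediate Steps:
z(E, U) = 2 - E
63*z(-6, -7) = 63*(2 - 1*(-6)) = 63*(2 + 6) = 63*8 = 504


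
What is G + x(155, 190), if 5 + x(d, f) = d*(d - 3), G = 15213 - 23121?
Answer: 15647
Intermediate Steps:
G = -7908
x(d, f) = -5 + d*(-3 + d) (x(d, f) = -5 + d*(d - 3) = -5 + d*(-3 + d))
G + x(155, 190) = -7908 + (-5 + 155**2 - 3*155) = -7908 + (-5 + 24025 - 465) = -7908 + 23555 = 15647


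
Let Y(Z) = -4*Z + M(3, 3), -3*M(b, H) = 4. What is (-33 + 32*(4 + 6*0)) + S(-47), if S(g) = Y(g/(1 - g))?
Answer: 1171/12 ≈ 97.583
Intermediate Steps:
M(b, H) = -4/3 (M(b, H) = -⅓*4 = -4/3)
Y(Z) = -4/3 - 4*Z (Y(Z) = -4*Z - 4/3 = -4/3 - 4*Z)
S(g) = -4/3 - 4*g/(1 - g)
(-33 + 32*(4 + 6*0)) + S(-47) = (-33 + 32*(4 + 6*0)) + 4*(1 + 2*(-47))/(3*(-1 - 47)) = (-33 + 32*(4 + 0)) + (4/3)*(1 - 94)/(-48) = (-33 + 32*4) + (4/3)*(-1/48)*(-93) = (-33 + 128) + 31/12 = 95 + 31/12 = 1171/12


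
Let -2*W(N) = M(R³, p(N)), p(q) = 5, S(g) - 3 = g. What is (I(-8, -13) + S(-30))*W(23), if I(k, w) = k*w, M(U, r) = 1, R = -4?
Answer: -77/2 ≈ -38.500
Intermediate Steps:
S(g) = 3 + g
W(N) = -½ (W(N) = -½*1 = -½)
(I(-8, -13) + S(-30))*W(23) = (-8*(-13) + (3 - 30))*(-½) = (104 - 27)*(-½) = 77*(-½) = -77/2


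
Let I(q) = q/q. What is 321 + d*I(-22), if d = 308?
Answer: 629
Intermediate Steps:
I(q) = 1
321 + d*I(-22) = 321 + 308*1 = 321 + 308 = 629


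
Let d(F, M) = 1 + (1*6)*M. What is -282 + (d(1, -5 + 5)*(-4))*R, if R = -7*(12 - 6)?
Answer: -114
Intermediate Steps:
R = -42 (R = -7*6 = -42)
d(F, M) = 1 + 6*M
-282 + (d(1, -5 + 5)*(-4))*R = -282 + ((1 + 6*(-5 + 5))*(-4))*(-42) = -282 + ((1 + 6*0)*(-4))*(-42) = -282 + ((1 + 0)*(-4))*(-42) = -282 + (1*(-4))*(-42) = -282 - 4*(-42) = -282 + 168 = -114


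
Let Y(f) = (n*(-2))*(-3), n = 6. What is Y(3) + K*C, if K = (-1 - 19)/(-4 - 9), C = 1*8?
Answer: 628/13 ≈ 48.308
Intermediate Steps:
Y(f) = 36 (Y(f) = (6*(-2))*(-3) = -12*(-3) = 36)
C = 8
K = 20/13 (K = -20/(-13) = -20*(-1/13) = 20/13 ≈ 1.5385)
Y(3) + K*C = 36 + (20/13)*8 = 36 + 160/13 = 628/13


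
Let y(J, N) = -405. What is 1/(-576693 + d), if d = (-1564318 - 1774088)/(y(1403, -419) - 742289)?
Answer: -371347/214151546268 ≈ -1.7340e-6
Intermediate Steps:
d = 1669203/371347 (d = (-1564318 - 1774088)/(-405 - 742289) = -3338406/(-742694) = -3338406*(-1/742694) = 1669203/371347 ≈ 4.4950)
1/(-576693 + d) = 1/(-576693 + 1669203/371347) = 1/(-214151546268/371347) = -371347/214151546268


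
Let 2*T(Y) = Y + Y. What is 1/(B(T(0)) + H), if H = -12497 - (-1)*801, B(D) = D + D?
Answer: -1/11696 ≈ -8.5499e-5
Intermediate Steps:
T(Y) = Y (T(Y) = (Y + Y)/2 = (2*Y)/2 = Y)
B(D) = 2*D
H = -11696 (H = -12497 - 1*(-801) = -12497 + 801 = -11696)
1/(B(T(0)) + H) = 1/(2*0 - 11696) = 1/(0 - 11696) = 1/(-11696) = -1/11696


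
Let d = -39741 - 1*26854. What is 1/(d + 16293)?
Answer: -1/50302 ≈ -1.9880e-5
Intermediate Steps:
d = -66595 (d = -39741 - 26854 = -66595)
1/(d + 16293) = 1/(-66595 + 16293) = 1/(-50302) = -1/50302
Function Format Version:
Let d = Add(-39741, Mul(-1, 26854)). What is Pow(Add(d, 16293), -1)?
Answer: Rational(-1, 50302) ≈ -1.9880e-5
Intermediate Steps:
d = -66595 (d = Add(-39741, -26854) = -66595)
Pow(Add(d, 16293), -1) = Pow(Add(-66595, 16293), -1) = Pow(-50302, -1) = Rational(-1, 50302)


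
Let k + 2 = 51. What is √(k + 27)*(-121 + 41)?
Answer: -160*√19 ≈ -697.42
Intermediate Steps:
k = 49 (k = -2 + 51 = 49)
√(k + 27)*(-121 + 41) = √(49 + 27)*(-121 + 41) = √76*(-80) = (2*√19)*(-80) = -160*√19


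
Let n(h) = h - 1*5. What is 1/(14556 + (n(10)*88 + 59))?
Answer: 1/15055 ≈ 6.6423e-5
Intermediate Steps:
n(h) = -5 + h (n(h) = h - 5 = -5 + h)
1/(14556 + (n(10)*88 + 59)) = 1/(14556 + ((-5 + 10)*88 + 59)) = 1/(14556 + (5*88 + 59)) = 1/(14556 + (440 + 59)) = 1/(14556 + 499) = 1/15055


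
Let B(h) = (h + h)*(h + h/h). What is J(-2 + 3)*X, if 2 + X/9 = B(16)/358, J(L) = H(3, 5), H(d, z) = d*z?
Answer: -11610/179 ≈ -64.860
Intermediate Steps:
J(L) = 15 (J(L) = 3*5 = 15)
B(h) = 2*h*(1 + h) (B(h) = (2*h)*(h + 1) = (2*h)*(1 + h) = 2*h*(1 + h))
X = -774/179 (X = -18 + 9*((2*16*(1 + 16))/358) = -18 + 9*((2*16*17)*(1/358)) = -18 + 9*(544*(1/358)) = -18 + 9*(272/179) = -18 + 2448/179 = -774/179 ≈ -4.3240)
J(-2 + 3)*X = 15*(-774/179) = -11610/179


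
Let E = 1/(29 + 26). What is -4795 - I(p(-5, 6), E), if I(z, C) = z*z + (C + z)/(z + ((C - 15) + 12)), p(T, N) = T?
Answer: -2116254/439 ≈ -4820.6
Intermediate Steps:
E = 1/55 ≈ 0.018182
I(z, C) = z² + (C + z)/(-3 + C + z) (I(z, C) = z² + (C + z)/(z + ((-15 + C) + 12)) = z² + (C + z)/(z + (-3 + C)) = z² + (C + z)/(-3 + C + z))
-4795 - I(p(-5, 6), E) = -4795 - (1/55 - 5 + (-5)³ - 3*(-5)² + (1/55)*(-5)²)/(-3 + 1/55 - 5) = -4795 - (1/55 - 5 - 125 - 3*25 + (1/55)*25)/(-439/55) = -4795 - (-55)*(1/55 - 5 - 125 - 75 + 5/11)/439 = -4795 - (-55)*(-11249)/(439*55) = -4795 - 1*11249/439 = -4795 - 11249/439 = -2116254/439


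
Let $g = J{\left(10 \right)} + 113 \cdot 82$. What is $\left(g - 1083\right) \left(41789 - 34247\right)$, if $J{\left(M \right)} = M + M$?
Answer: $61867026$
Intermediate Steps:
$J{\left(M \right)} = 2 M$
$g = 9286$ ($g = 2 \cdot 10 + 113 \cdot 82 = 20 + 9266 = 9286$)
$\left(g - 1083\right) \left(41789 - 34247\right) = \left(9286 - 1083\right) \left(41789 - 34247\right) = 8203 \cdot 7542 = 61867026$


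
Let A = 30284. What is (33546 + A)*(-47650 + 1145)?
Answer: -2968414150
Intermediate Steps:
(33546 + A)*(-47650 + 1145) = (33546 + 30284)*(-47650 + 1145) = 63830*(-46505) = -2968414150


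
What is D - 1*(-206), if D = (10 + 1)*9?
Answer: 305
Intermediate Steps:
D = 99 (D = 11*9 = 99)
D - 1*(-206) = 99 - 1*(-206) = 99 + 206 = 305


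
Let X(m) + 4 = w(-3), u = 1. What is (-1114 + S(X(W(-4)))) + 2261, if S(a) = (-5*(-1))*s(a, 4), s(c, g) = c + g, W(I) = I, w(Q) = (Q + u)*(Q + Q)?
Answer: 1207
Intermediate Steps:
w(Q) = 2*Q*(1 + Q) (w(Q) = (Q + 1)*(Q + Q) = (1 + Q)*(2*Q) = 2*Q*(1 + Q))
X(m) = 8 (X(m) = -4 + 2*(-3)*(1 - 3) = -4 + 2*(-3)*(-2) = -4 + 12 = 8)
S(a) = 20 + 5*a (S(a) = (-5*(-1))*(a + 4) = 5*(4 + a) = 20 + 5*a)
(-1114 + S(X(W(-4)))) + 2261 = (-1114 + (20 + 5*8)) + 2261 = (-1114 + (20 + 40)) + 2261 = (-1114 + 60) + 2261 = -1054 + 2261 = 1207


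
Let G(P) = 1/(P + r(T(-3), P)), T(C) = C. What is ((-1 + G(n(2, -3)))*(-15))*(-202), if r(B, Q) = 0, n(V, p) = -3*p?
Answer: -8080/3 ≈ -2693.3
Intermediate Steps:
G(P) = 1/P (G(P) = 1/(P + 0) = 1/P)
((-1 + G(n(2, -3)))*(-15))*(-202) = ((-1 + 1/(-3*(-3)))*(-15))*(-202) = ((-1 + 1/9)*(-15))*(-202) = -8/9*(-15)*(-202) = (40/3)*(-202) = -8080/3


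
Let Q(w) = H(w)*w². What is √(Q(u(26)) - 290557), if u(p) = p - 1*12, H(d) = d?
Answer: I*√287813 ≈ 536.48*I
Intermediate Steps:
u(p) = -12 + p (u(p) = p - 12 = -12 + p)
Q(w) = w³ (Q(w) = w*w² = w³)
√(Q(u(26)) - 290557) = √((-12 + 26)³ - 290557) = √(14³ - 290557) = √(2744 - 290557) = √(-287813) = I*√287813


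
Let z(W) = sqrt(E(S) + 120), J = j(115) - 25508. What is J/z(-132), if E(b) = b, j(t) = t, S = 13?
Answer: -25393*sqrt(133)/133 ≈ -2201.9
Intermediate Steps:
J = -25393 (J = 115 - 25508 = -25393)
z(W) = sqrt(133) (z(W) = sqrt(13 + 120) = sqrt(133))
J/z(-132) = -25393*sqrt(133)/133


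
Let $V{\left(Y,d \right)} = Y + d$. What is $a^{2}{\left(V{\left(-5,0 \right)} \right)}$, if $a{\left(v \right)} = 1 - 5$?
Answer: $16$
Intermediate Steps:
$a{\left(v \right)} = -4$
$a^{2}{\left(V{\left(-5,0 \right)} \right)} = \left(-4\right)^{2} = 16$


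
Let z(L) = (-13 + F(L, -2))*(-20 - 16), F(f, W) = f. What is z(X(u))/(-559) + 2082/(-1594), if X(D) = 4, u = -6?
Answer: -840147/445523 ≈ -1.8858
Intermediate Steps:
z(L) = 468 - 36*L (z(L) = (-13 + L)*(-20 - 16) = (-13 + L)*(-36) = 468 - 36*L)
z(X(u))/(-559) + 2082/(-1594) = (468 - 36*4)/(-559) + 2082/(-1594) = (468 - 144)*(-1/559) + 2082*(-1/1594) = 324*(-1/559) - 1041/797 = -324/559 - 1041/797 = -840147/445523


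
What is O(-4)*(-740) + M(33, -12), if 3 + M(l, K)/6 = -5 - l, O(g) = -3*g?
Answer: -9126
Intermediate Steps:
M(l, K) = -48 - 6*l (M(l, K) = -18 + 6*(-5 - l) = -18 + (-30 - 6*l) = -48 - 6*l)
O(-4)*(-740) + M(33, -12) = -3*(-4)*(-740) + (-48 - 6*33) = 12*(-740) + (-48 - 198) = -8880 - 246 = -9126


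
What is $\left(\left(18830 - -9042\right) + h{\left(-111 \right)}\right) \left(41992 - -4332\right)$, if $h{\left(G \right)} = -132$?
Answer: $1285027760$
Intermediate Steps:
$\left(\left(18830 - -9042\right) + h{\left(-111 \right)}\right) \left(41992 - -4332\right) = \left(\left(18830 - -9042\right) - 132\right) \left(41992 - -4332\right) = \left(\left(18830 + 9042\right) - 132\right) \left(41992 + 4332\right) = \left(27872 - 132\right) 46324 = 27740 \cdot 46324 = 1285027760$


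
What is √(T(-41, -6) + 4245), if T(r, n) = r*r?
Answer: √5926 ≈ 76.980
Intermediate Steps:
T(r, n) = r²
√(T(-41, -6) + 4245) = √((-41)² + 4245) = √(1681 + 4245) = √5926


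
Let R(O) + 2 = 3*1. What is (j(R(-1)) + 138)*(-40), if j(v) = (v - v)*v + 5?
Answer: -5720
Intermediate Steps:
R(O) = 1 (R(O) = -2 + 3*1 = -2 + 3 = 1)
j(v) = 5 (j(v) = 0*v + 5 = 0 + 5 = 5)
(j(R(-1)) + 138)*(-40) = (5 + 138)*(-40) = 143*(-40) = -5720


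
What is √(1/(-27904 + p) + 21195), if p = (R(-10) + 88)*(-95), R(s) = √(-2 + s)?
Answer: √(21195 - 1/(36264 + 190*I*√3)) ≈ 145.58 + 0.e-9*I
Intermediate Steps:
p = -8360 - 190*I*√3 (p = (√(-2 - 10) + 88)*(-95) = (√(-12) + 88)*(-95) = (2*I*√3 + 88)*(-95) = (88 + 2*I*√3)*(-95) = -8360 - 190*I*√3 ≈ -8360.0 - 329.09*I)
√(1/(-27904 + p) + 21195) = √(1/(-27904 + (-8360 - 190*I*√3)) + 21195) = √(1/(-36264 - 190*I*√3) + 21195) = √(21195 + 1/(-36264 - 190*I*√3))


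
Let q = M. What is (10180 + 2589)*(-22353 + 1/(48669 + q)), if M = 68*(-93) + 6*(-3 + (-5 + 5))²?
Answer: -12101753938574/42399 ≈ -2.8543e+8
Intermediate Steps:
M = -6270 (M = -6324 + 6*(-3 + 0)² = -6324 + 6*(-3)² = -6324 + 6*9 = -6324 + 54 = -6270)
q = -6270
(10180 + 2589)*(-22353 + 1/(48669 + q)) = (10180 + 2589)*(-22353 + 1/(48669 - 6270)) = 12769*(-22353 + 1/42399) = 12769*(-947744846/42399) = -12101753938574/42399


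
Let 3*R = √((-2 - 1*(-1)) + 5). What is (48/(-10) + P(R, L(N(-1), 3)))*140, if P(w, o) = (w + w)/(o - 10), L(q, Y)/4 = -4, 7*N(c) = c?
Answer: -26488/39 ≈ -679.18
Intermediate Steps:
N(c) = c/7
L(q, Y) = -16 (L(q, Y) = 4*(-4) = -16)
R = ⅔ (R = √((-2 - 1*(-1)) + 5)/3 = √((-2 + 1) + 5)/3 = √(-1 + 5)/3 = √4/3 = (⅓)*2 = ⅔ ≈ 0.66667)
P(w, o) = 2*w/(-10 + o) (P(w, o) = (2*w)/(-10 + o) = 2*w/(-10 + o))
(48/(-10) + P(R, L(N(-1), 3)))*140 = (48/(-10) + 2*(⅔)/(-10 - 16))*140 = (48*(-⅒) + 2*(⅔)/(-26))*140 = (-24/5 + 2*(⅔)*(-1/26))*140 = (-24/5 - 2/39)*140 = -946/195*140 = -26488/39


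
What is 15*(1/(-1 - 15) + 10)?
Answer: 2385/16 ≈ 149.06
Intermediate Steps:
15*(1/(-1 - 15) + 10) = 15*(1/(-16) + 10) = 15*(-1/16 + 10) = 15*(159/16) = 2385/16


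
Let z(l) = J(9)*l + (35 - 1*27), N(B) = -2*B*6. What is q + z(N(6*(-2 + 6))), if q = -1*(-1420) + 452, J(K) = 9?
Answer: -712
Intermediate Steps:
N(B) = -12*B
z(l) = 8 + 9*l (z(l) = 9*l + (35 - 1*27) = 9*l + (35 - 27) = 9*l + 8 = 8 + 9*l)
q = 1872 (q = 1420 + 452 = 1872)
q + z(N(6*(-2 + 6))) = 1872 + (8 + 9*(-72*(-2 + 6))) = 1872 + (8 + 9*(-72*4)) = 1872 + (8 + 9*(-12*24)) = 1872 + (8 + 9*(-288)) = 1872 + (8 - 2592) = 1872 - 2584 = -712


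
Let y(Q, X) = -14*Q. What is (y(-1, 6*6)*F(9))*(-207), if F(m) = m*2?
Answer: -52164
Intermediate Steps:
F(m) = 2*m
(y(-1, 6*6)*F(9))*(-207) = ((-14*(-1))*(2*9))*(-207) = (14*18)*(-207) = 252*(-207) = -52164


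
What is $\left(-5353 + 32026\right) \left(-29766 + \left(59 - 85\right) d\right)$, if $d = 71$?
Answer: $-843186876$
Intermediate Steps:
$\left(-5353 + 32026\right) \left(-29766 + \left(59 - 85\right) d\right) = \left(-5353 + 32026\right) \left(-29766 + \left(59 - 85\right) 71\right) = 26673 \left(-29766 - 1846\right) = 26673 \left(-31612\right) = -843186876$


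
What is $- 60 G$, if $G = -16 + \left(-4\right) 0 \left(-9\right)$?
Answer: $960$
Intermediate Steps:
$G = -16$ ($G = -16 + 0 \left(-9\right) = -16 + 0 = -16$)
$- 60 G = \left(-60\right) \left(-16\right) = 960$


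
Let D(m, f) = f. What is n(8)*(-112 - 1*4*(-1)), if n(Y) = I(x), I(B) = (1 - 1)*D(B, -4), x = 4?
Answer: 0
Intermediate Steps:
I(B) = 0 (I(B) = (1 - 1)*(-4) = 0*(-4) = 0)
n(Y) = 0
n(8)*(-112 - 1*4*(-1)) = 0*(-112 - 1*4*(-1)) = 0*(-112 - 4*(-1)) = 0*(-112 + 4) = 0*(-108) = 0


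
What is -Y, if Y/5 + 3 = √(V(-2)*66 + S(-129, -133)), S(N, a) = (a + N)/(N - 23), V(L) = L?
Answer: 15 - 5*I*√188119/38 ≈ 15.0 - 57.069*I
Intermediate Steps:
S(N, a) = (N + a)/(-23 + N)
Y = -15 + 5*I*√188119/38 (Y = -15 + 5*√(-2*66 + (-129 - 133)/(-23 - 129)) = -15 + 5*√(-132 - 262/(-152)) = -15 + 5*√(-132 - 1/152*(-262)) = -15 + 5*√(-132 + 131/76) = -15 + 5*√(-9901/76) = -15 + 5*(I*√188119/38) = -15 + 5*I*√188119/38 ≈ -15.0 + 57.069*I)
-Y = -(-15 + 5*I*√188119/38) = 15 - 5*I*√188119/38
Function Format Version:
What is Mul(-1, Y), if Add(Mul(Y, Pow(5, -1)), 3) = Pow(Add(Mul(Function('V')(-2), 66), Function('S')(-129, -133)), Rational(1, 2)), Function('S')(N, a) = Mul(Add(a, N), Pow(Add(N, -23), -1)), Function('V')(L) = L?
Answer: Add(15, Mul(Rational(-5, 38), I, Pow(188119, Rational(1, 2)))) ≈ Add(15.000, Mul(-57.069, I))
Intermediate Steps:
Function('S')(N, a) = Mul(Pow(Add(-23, N), -1), Add(N, a)) (Function('S')(N, a) = Mul(Add(N, a), Pow(Add(-23, N), -1)) = Mul(Pow(Add(-23, N), -1), Add(N, a)))
Y = Add(-15, Mul(Rational(5, 38), I, Pow(188119, Rational(1, 2)))) (Y = Add(-15, Mul(5, Pow(Add(Mul(-2, 66), Mul(Pow(Add(-23, -129), -1), Add(-129, -133))), Rational(1, 2)))) = Add(-15, Mul(5, Pow(Add(-132, Mul(Pow(-152, -1), -262)), Rational(1, 2)))) = Add(-15, Mul(5, Pow(Add(-132, Mul(Rational(-1, 152), -262)), Rational(1, 2)))) = Add(-15, Mul(5, Pow(Add(-132, Rational(131, 76)), Rational(1, 2)))) = Add(-15, Mul(5, Pow(Rational(-9901, 76), Rational(1, 2)))) = Add(-15, Mul(5, Mul(Rational(1, 38), I, Pow(188119, Rational(1, 2))))) = Add(-15, Mul(Rational(5, 38), I, Pow(188119, Rational(1, 2)))) ≈ Add(-15.000, Mul(57.069, I)))
Mul(-1, Y) = Mul(-1, Add(-15, Mul(Rational(5, 38), I, Pow(188119, Rational(1, 2))))) = Add(15, Mul(Rational(-5, 38), I, Pow(188119, Rational(1, 2))))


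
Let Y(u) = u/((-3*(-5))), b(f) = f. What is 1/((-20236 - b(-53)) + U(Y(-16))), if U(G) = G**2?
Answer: -225/4540919 ≈ -4.9549e-5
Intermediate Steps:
Y(u) = u/15
1/((-20236 - b(-53)) + U(Y(-16))) = 1/((-20236 - 1*(-53)) + ((1/15)*(-16))**2) = 1/((-20236 + 53) + (-16/15)**2) = 1/(-20183 + 256/225) = 1/(-4540919/225) = -225/4540919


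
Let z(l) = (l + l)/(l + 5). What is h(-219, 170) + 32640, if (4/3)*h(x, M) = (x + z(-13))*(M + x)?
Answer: 649101/16 ≈ 40569.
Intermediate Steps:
z(l) = 2*l/(5 + l) (z(l) = (2*l)/(5 + l) = 2*l/(5 + l))
h(x, M) = 3*(13/4 + x)*(M + x)/4 (h(x, M) = 3*((x + 2*(-13)/(5 - 13))*(M + x))/4 = 3*((x + 2*(-13)/(-8))*(M + x))/4 = 3*((x + 2*(-13)*(-1/8))*(M + x))/4 = 3*((x + 13/4)*(M + x))/4 = 3*((13/4 + x)*(M + x))/4 = 3*(13/4 + x)*(M + x)/4)
h(-219, 170) + 32640 = ((3/4)*(-219)**2 + (39/16)*170 + (39/16)*(-219) + (3/4)*170*(-219)) + 32640 = ((3/4)*47961 + 3315/8 - 8541/16 - 55845/2) + 32640 = (143883/4 + 3315/8 - 8541/16 - 55845/2) + 32640 = 126861/16 + 32640 = 649101/16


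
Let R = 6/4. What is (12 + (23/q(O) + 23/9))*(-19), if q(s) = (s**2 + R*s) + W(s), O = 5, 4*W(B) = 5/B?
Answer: -341791/1179 ≈ -289.90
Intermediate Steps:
W(B) = 5/(4*B) (W(B) = (5/B)/4 = 5/(4*B))
R = 3/2 (R = 6*(1/4) = 3/2 ≈ 1.5000)
q(s) = s**2 + 3*s/2 + 5/(4*s) (q(s) = (s**2 + 3*s/2) + 5/(4*s) = s**2 + 3*s/2 + 5/(4*s))
(12 + (23/q(O) + 23/9))*(-19) = (12 + (23/(5**2 + (3/2)*5 + (5/4)/5) + 23/9))*(-19) = (12 + (23/(25 + 15/2 + (5/4)*(1/5)) + 23*(1/9)))*(-19) = (12 + (23/(25 + 15/2 + 1/4) + 23/9))*(-19) = (12 + (23/(131/4) + 23/9))*(-19) = (12 + (23*(4/131) + 23/9))*(-19) = (12 + (92/131 + 23/9))*(-19) = (12 + 3841/1179)*(-19) = (17989/1179)*(-19) = -341791/1179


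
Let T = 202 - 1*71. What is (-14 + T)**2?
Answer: 13689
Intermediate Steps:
T = 131 (T = 202 - 71 = 131)
(-14 + T)**2 = (-14 + 131)**2 = 117**2 = 13689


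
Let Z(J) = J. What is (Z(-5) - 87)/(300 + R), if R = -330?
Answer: 46/15 ≈ 3.0667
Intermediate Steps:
(Z(-5) - 87)/(300 + R) = (-5 - 87)/(300 - 330) = -92/(-30) = -92*(-1/30) = 46/15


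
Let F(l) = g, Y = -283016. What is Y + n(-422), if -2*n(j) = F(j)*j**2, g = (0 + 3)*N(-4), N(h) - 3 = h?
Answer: -15890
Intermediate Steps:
N(h) = 3 + h
g = -3 (g = (0 + 3)*(3 - 4) = 3*(-1) = -3)
F(l) = -3
n(j) = 3*j**2/2 (n(j) = -(-3)*j**2/2 = 3*j**2/2)
Y + n(-422) = -283016 + (3/2)*(-422)**2 = -283016 + (3/2)*178084 = -283016 + 267126 = -15890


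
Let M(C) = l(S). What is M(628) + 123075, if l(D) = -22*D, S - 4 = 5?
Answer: 122877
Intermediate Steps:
S = 9 (S = 4 + 5 = 9)
M(C) = -198 (M(C) = -22*9 = -198)
M(628) + 123075 = -198 + 123075 = 122877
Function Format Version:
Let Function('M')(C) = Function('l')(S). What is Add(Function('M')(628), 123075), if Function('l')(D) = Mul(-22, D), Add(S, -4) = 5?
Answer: 122877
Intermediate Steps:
S = 9 (S = Add(4, 5) = 9)
Function('M')(C) = -198 (Function('M')(C) = Mul(-22, 9) = -198)
Add(Function('M')(628), 123075) = Add(-198, 123075) = 122877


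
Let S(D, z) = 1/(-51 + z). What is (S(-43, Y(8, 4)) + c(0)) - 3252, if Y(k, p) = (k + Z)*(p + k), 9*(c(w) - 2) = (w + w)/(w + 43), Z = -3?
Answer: -29249/9 ≈ -3249.9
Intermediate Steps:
c(w) = 2 + 2*w/(9*(43 + w)) (c(w) = 2 + ((w + w)/(w + 43))/9 = 2 + ((2*w)/(43 + w))/9 = 2 + (2*w/(43 + w))/9 = 2 + 2*w/(9*(43 + w)))
Y(k, p) = (-3 + k)*(k + p) (Y(k, p) = (k - 3)*(p + k) = (-3 + k)*(k + p))
(S(-43, Y(8, 4)) + c(0)) - 3252 = (1/(-51 + (8² - 3*8 - 3*4 + 8*4)) + 2*(387 + 10*0)/(9*(43 + 0))) - 3252 = (1/(-51 + (64 - 24 - 12 + 32)) + (2/9)*(387 + 0)/43) - 3252 = (1/(-51 + 60) + (2/9)*(1/43)*387) - 3252 = (1/9 + 2) - 3252 = (⅑ + 2) - 3252 = 19/9 - 3252 = -29249/9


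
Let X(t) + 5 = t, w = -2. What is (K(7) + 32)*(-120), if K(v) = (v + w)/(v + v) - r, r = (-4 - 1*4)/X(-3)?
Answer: -26340/7 ≈ -3762.9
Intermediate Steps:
X(t) = -5 + t
r = 1 (r = (-4 - 1*4)/(-5 - 3) = (-4 - 4)/(-8) = -8*(-⅛) = 1)
K(v) = -1 + (-2 + v)/(2*v) (K(v) = (v - 2)/(v + v) - 1*1 = (-2 + v)/((2*v)) - 1 = (-2 + v)*(1/(2*v)) - 1 = (-2 + v)/(2*v) - 1 = -1 + (-2 + v)/(2*v))
(K(7) + 32)*(-120) = ((½)*(-2 - 1*7)/7 + 32)*(-120) = ((½)*(⅐)*(-2 - 7) + 32)*(-120) = ((½)*(⅐)*(-9) + 32)*(-120) = (-9/14 + 32)*(-120) = (439/14)*(-120) = -26340/7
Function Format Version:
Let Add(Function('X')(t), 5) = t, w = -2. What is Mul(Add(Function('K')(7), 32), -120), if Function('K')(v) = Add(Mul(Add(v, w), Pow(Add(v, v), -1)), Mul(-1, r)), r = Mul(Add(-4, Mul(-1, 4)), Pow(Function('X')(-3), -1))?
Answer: Rational(-26340, 7) ≈ -3762.9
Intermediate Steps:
Function('X')(t) = Add(-5, t)
r = 1 (r = Mul(Add(-4, Mul(-1, 4)), Pow(Add(-5, -3), -1)) = Mul(Add(-4, -4), Pow(-8, -1)) = Mul(-8, Rational(-1, 8)) = 1)
Function('K')(v) = Add(-1, Mul(Rational(1, 2), Pow(v, -1), Add(-2, v))) (Function('K')(v) = Add(Mul(Add(v, -2), Pow(Add(v, v), -1)), Mul(-1, 1)) = Add(Mul(Add(-2, v), Pow(Mul(2, v), -1)), -1) = Add(Mul(Add(-2, v), Mul(Rational(1, 2), Pow(v, -1))), -1) = Add(Mul(Rational(1, 2), Pow(v, -1), Add(-2, v)), -1) = Add(-1, Mul(Rational(1, 2), Pow(v, -1), Add(-2, v))))
Mul(Add(Function('K')(7), 32), -120) = Mul(Add(Mul(Rational(1, 2), Pow(7, -1), Add(-2, Mul(-1, 7))), 32), -120) = Mul(Add(Mul(Rational(1, 2), Rational(1, 7), Add(-2, -7)), 32), -120) = Mul(Add(Mul(Rational(1, 2), Rational(1, 7), -9), 32), -120) = Mul(Add(Rational(-9, 14), 32), -120) = Mul(Rational(439, 14), -120) = Rational(-26340, 7)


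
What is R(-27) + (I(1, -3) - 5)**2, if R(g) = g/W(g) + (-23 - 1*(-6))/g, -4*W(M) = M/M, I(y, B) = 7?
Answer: 3041/27 ≈ 112.63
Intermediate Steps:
W(M) = -1/4 (W(M) = -M/(4*M) = -1/4*1 = -1/4)
R(g) = -17/g - 4*g (R(g) = g/(-1/4) + (-23 - 1*(-6))/g = g*(-4) + (-23 + 6)/g = -4*g - 17/g = -17/g - 4*g)
R(-27) + (I(1, -3) - 5)**2 = (-17/(-27) - 4*(-27)) + (7 - 5)**2 = (-17*(-1/27) + 108) + 2**2 = (17/27 + 108) + 4 = 2933/27 + 4 = 3041/27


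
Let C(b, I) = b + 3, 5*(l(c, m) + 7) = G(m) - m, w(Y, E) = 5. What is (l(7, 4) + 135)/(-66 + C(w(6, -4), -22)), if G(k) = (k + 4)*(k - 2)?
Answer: -326/145 ≈ -2.2483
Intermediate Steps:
G(k) = (-2 + k)*(4 + k) (G(k) = (4 + k)*(-2 + k) = (-2 + k)*(4 + k))
l(c, m) = -43/5 + m/5 + m²/5 (l(c, m) = -7 + ((-8 + m² + 2*m) - m)/5 = -7 + (-8 + m + m²)/5 = -7 + (-8/5 + m/5 + m²/5) = -43/5 + m/5 + m²/5)
C(b, I) = 3 + b
(l(7, 4) + 135)/(-66 + C(w(6, -4), -22)) = ((-43/5 + (⅕)*4 + (⅕)*4²) + 135)/(-66 + (3 + 5)) = ((-43/5 + ⅘ + (⅕)*16) + 135)/(-66 + 8) = ((-43/5 + ⅘ + 16/5) + 135)/(-58) = (-23/5 + 135)*(-1/58) = (652/5)*(-1/58) = -326/145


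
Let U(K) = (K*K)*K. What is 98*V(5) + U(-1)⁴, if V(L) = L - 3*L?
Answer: -979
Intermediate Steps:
V(L) = -2*L
U(K) = K³ (U(K) = K²*K = K³)
98*V(5) + U(-1)⁴ = 98*(-2*5) + ((-1)³)⁴ = 98*(-10) + (-1)⁴ = -980 + 1 = -979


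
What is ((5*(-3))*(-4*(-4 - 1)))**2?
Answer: 90000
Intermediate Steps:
((5*(-3))*(-4*(-4 - 1)))**2 = (-(-60)*(-5))**2 = (-15*20)**2 = (-300)**2 = 90000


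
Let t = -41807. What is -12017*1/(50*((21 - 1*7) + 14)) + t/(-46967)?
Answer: -505872639/65753800 ≈ -7.6934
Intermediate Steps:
-12017*1/(50*((21 - 1*7) + 14)) + t/(-46967) = -12017*1/(50*((21 - 1*7) + 14)) - 41807/(-46967) = -12017*1/(50*((21 - 7) + 14)) - 41807*(-1/46967) = -12017*1/(50*(14 + 14)) + 41807/46967 = -12017/(50*28) + 41807/46967 = -12017/1400 + 41807/46967 = -505872639/65753800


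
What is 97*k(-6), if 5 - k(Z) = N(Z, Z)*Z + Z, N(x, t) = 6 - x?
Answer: 8051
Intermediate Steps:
k(Z) = 5 - Z - Z*(6 - Z) (k(Z) = 5 - ((6 - Z)*Z + Z) = 5 - (Z*(6 - Z) + Z) = 5 - (Z + Z*(6 - Z)) = 5 + (-Z - Z*(6 - Z)) = 5 - Z - Z*(6 - Z))
97*k(-6) = 97*(5 - 1*(-6) - 6*(-6 - 6)) = 97*(5 + 6 - 6*(-12)) = 97*(5 + 6 + 72) = 97*83 = 8051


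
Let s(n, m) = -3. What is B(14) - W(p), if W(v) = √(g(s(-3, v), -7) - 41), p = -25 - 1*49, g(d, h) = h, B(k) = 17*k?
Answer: 238 - 4*I*√3 ≈ 238.0 - 6.9282*I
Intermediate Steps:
p = -74 (p = -25 - 49 = -74)
W(v) = 4*I*√3 (W(v) = √(-7 - 41) = √(-48) = 4*I*√3)
B(14) - W(p) = 17*14 - 4*I*√3 = 238 - 4*I*√3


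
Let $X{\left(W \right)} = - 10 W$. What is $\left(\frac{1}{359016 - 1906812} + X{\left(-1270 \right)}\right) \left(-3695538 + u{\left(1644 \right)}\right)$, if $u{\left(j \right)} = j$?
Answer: $- \frac{12101818056355151}{257966} \approx -4.6912 \cdot 10^{10}$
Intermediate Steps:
$\left(\frac{1}{359016 - 1906812} + X{\left(-1270 \right)}\right) \left(-3695538 + u{\left(1644 \right)}\right) = \left(\frac{1}{359016 - 1906812} - -12700\right) \left(-3695538 + 1644\right) = \left(\frac{1}{-1547796} + 12700\right) \left(-3693894\right) = \left(- \frac{1}{1547796} + 12700\right) \left(-3693894\right) = \frac{19657009199}{1547796} \left(-3693894\right) = - \frac{12101818056355151}{257966}$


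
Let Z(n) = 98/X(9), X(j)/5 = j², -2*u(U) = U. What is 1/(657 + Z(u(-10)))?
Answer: 405/266183 ≈ 0.0015215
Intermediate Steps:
u(U) = -U/2
X(j) = 5*j²
Z(n) = 98/405 (Z(n) = 98/((5*9²)) = 98/((5*81)) = 98/405)
1/(657 + Z(u(-10))) = 1/(657 + 98/405) = 1/(266183/405) = 405/266183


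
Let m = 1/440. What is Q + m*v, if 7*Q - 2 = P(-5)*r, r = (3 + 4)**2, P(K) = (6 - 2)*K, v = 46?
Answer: -214999/1540 ≈ -139.61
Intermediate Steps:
P(K) = 4*K
r = 49 (r = 7**2 = 49)
m = 1/440 ≈ 0.0022727
Q = -978/7 (Q = 2/7 + ((4*(-5))*49)/7 = 2/7 + (-20*49)/7 = 2/7 + (1/7)*(-980) = 2/7 - 140 = -978/7 ≈ -139.71)
Q + m*v = -978/7 + (1/440)*46 = -978/7 + 23/220 = -214999/1540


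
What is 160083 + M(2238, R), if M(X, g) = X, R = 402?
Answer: 162321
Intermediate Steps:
160083 + M(2238, R) = 160083 + 2238 = 162321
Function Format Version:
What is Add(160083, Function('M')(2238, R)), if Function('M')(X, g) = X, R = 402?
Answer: 162321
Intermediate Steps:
Add(160083, Function('M')(2238, R)) = Add(160083, 2238) = 162321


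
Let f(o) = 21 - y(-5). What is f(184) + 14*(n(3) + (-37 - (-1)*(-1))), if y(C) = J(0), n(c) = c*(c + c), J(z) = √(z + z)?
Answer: -259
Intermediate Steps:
J(z) = √2*√z (J(z) = √(2*z) = √2*√z)
n(c) = 2*c² (n(c) = c*(2*c) = 2*c²)
y(C) = 0 (y(C) = √2*√0 = √2*0 = 0)
f(o) = 21 (f(o) = 21 - 1*0 = 21 + 0 = 21)
f(184) + 14*(n(3) + (-37 - (-1)*(-1))) = 21 + 14*(2*3² + (-37 - (-1)*(-1))) = 21 + 14*(2*9 + (-37 - 1*1)) = 21 + 14*(18 + (-37 - 1)) = 21 + 14*(18 - 38) = 21 + 14*(-20) = 21 - 280 = -259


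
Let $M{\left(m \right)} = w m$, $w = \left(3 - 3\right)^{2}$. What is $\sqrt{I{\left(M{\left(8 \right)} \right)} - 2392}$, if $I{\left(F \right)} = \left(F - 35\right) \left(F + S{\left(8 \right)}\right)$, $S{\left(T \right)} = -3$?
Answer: $i \sqrt{2287} \approx 47.823 i$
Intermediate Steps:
$w = 0$ ($w = 0^{2} = 0$)
$M{\left(m \right)} = 0$ ($M{\left(m \right)} = 0 m = 0$)
$I{\left(F \right)} = \left(-35 + F\right) \left(-3 + F\right)$ ($I{\left(F \right)} = \left(F - 35\right) \left(F - 3\right) = \left(-35 + F\right) \left(-3 + F\right)$)
$\sqrt{I{\left(M{\left(8 \right)} \right)} - 2392} = \sqrt{\left(105 + 0^{2} - 0\right) - 2392} = \sqrt{\left(105 + 0 + 0\right) - 2392} = \sqrt{105 - 2392} = \sqrt{-2287} = i \sqrt{2287}$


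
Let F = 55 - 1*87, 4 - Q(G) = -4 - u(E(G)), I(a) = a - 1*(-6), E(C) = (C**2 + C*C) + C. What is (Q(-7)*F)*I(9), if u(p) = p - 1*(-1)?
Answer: -48000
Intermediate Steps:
E(C) = C + 2*C**2 (E(C) = (C**2 + C**2) + C = 2*C**2 + C = C + 2*C**2)
I(a) = 6 + a (I(a) = a + 6 = 6 + a)
u(p) = 1 + p (u(p) = p + 1 = 1 + p)
Q(G) = 9 + G*(1 + 2*G) (Q(G) = 4 - (-4 - (1 + G*(1 + 2*G))) = 4 - (-4 + (-1 - G*(1 + 2*G))) = 4 - (-5 - G*(1 + 2*G)) = 4 + (5 + G*(1 + 2*G)) = 9 + G*(1 + 2*G))
F = -32 (F = 55 - 87 = -32)
(Q(-7)*F)*I(9) = ((9 - 7*(1 + 2*(-7)))*(-32))*(6 + 9) = ((9 - 7*(1 - 14))*(-32))*15 = ((9 - 7*(-13))*(-32))*15 = ((9 + 91)*(-32))*15 = (100*(-32))*15 = -3200*15 = -48000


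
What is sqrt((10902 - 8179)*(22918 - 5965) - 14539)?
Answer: 8*sqrt(721070) ≈ 6793.3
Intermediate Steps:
sqrt((10902 - 8179)*(22918 - 5965) - 14539) = sqrt(2723*16953 - 14539) = sqrt(46163019 - 14539) = sqrt(46148480) = 8*sqrt(721070)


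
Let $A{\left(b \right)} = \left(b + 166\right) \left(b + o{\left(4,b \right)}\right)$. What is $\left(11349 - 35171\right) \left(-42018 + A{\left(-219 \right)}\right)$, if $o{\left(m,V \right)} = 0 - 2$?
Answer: $721925710$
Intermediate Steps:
$o{\left(m,V \right)} = -2$
$A{\left(b \right)} = \left(-2 + b\right) \left(166 + b\right)$ ($A{\left(b \right)} = \left(b + 166\right) \left(b - 2\right) = \left(166 + b\right) \left(-2 + b\right) = \left(-2 + b\right) \left(166 + b\right)$)
$\left(11349 - 35171\right) \left(-42018 + A{\left(-219 \right)}\right) = \left(11349 - 35171\right) \left(-42018 + \left(-332 + \left(-219\right)^{2} + 164 \left(-219\right)\right)\right) = - 23822 \left(-42018 - -11713\right) = - 23822 \left(-42018 + 11713\right) = \left(-23822\right) \left(-30305\right) = 721925710$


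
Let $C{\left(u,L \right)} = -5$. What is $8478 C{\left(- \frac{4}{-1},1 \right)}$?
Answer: $-42390$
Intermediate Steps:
$8478 C{\left(- \frac{4}{-1},1 \right)} = 8478 \left(-5\right) = -42390$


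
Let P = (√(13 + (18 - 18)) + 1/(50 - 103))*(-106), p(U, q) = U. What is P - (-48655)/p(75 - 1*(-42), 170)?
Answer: 48889/117 - 106*√13 ≈ 35.666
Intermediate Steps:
P = 2 - 106*√13 (P = (√(13 + 0) + 1/(-53))*(-106) = (√13 - 1/53)*(-106) = (-1/53 + √13)*(-106) = 2 - 106*√13 ≈ -380.19)
P - (-48655)/p(75 - 1*(-42), 170) = (2 - 106*√13) - (-48655)/(75 - 1*(-42)) = (2 - 106*√13) - (-48655)/(75 + 42) = (2 - 106*√13) - (-48655)/117 = (2 - 106*√13) - 1*(-48655/117) = (2 - 106*√13) + 48655/117 = 48889/117 - 106*√13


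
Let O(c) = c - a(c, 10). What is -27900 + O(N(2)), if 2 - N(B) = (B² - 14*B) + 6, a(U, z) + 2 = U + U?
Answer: -27918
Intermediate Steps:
a(U, z) = -2 + 2*U (a(U, z) = -2 + (U + U) = -2 + 2*U)
N(B) = -4 - B² + 14*B (N(B) = 2 - ((B² - 14*B) + 6) = 2 - (6 + B² - 14*B) = 2 + (-6 - B² + 14*B) = -4 - B² + 14*B)
O(c) = 2 - c (O(c) = c - (-2 + 2*c) = c + (2 - 2*c) = 2 - c)
-27900 + O(N(2)) = -27900 + (2 - (-4 - 1*2² + 14*2)) = -27900 + (2 - (-4 - 1*4 + 28)) = -27900 + (2 - (-4 - 4 + 28)) = -27900 + (2 - 1*20) = -27900 + (2 - 20) = -27900 - 18 = -27918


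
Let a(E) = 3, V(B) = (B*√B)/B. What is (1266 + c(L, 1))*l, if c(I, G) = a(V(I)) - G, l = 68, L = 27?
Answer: 86224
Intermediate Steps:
V(B) = √B (V(B) = B^(3/2)/B = √B)
c(I, G) = 3 - G
(1266 + c(L, 1))*l = (1266 + (3 - 1*1))*68 = (1266 + (3 - 1))*68 = (1266 + 2)*68 = 1268*68 = 86224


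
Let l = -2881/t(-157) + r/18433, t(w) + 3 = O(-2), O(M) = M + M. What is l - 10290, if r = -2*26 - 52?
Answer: -1274624245/129031 ≈ -9878.4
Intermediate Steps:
O(M) = 2*M
r = -104 (r = -52 - 52 = -104)
t(w) = -7 (t(w) = -3 + 2*(-2) = -3 - 4 = -7)
l = 53104745/129031 (l = -2881/(-7) - 104/18433 = -2881*(-⅐) - 104*1/18433 = 2881/7 - 104/18433 = 53104745/129031 ≈ 411.57)
l - 10290 = 53104745/129031 - 10290 = -1274624245/129031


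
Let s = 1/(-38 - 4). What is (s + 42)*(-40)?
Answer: -35260/21 ≈ -1679.0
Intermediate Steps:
s = -1/42 (s = 1/(-42) = -1/42 ≈ -0.023810)
(s + 42)*(-40) = (-1/42 + 42)*(-40) = (1763/42)*(-40) = -35260/21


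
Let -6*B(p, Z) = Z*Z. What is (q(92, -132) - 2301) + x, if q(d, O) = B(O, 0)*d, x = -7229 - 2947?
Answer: -12477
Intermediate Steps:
B(p, Z) = -Z**2/6 (B(p, Z) = -Z*Z/6 = -Z**2/6)
x = -10176
q(d, O) = 0 (q(d, O) = (-1/6*0**2)*d = (-1/6*0)*d = 0*d = 0)
(q(92, -132) - 2301) + x = (0 - 2301) - 10176 = -2301 - 10176 = -12477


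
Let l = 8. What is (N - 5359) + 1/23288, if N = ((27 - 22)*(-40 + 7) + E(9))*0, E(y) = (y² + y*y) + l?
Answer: -124800391/23288 ≈ -5359.0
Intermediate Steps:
E(y) = 8 + 2*y² (E(y) = (y² + y*y) + 8 = (y² + y²) + 8 = 2*y² + 8 = 8 + 2*y²)
N = 0 (N = ((27 - 22)*(-40 + 7) + (8 + 2*9²))*0 = (5*(-33) + (8 + 2*81))*0 = (-165 + (8 + 162))*0 = (-165 + 170)*0 = 5*0 = 0)
(N - 5359) + 1/23288 = (0 - 5359) + 1/23288 = -5359 + 1/23288 = -124800391/23288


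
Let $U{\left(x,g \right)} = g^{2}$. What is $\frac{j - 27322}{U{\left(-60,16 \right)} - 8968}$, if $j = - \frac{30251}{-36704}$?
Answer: $\frac{334265479}{106588416} \approx 3.136$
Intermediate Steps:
$j = \frac{30251}{36704}$ ($j = \left(-30251\right) \left(- \frac{1}{36704}\right) = \frac{30251}{36704} \approx 0.82419$)
$\frac{j - 27322}{U{\left(-60,16 \right)} - 8968} = \frac{\frac{30251}{36704} - 27322}{16^{2} - 8968} = - \frac{1002796437}{36704 \left(256 - 8968\right)} = - \frac{1002796437}{36704 \left(-8712\right)} = \left(- \frac{1002796437}{36704}\right) \left(- \frac{1}{8712}\right) = \frac{334265479}{106588416}$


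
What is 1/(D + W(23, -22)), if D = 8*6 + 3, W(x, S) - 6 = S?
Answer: 1/35 ≈ 0.028571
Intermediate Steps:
W(x, S) = 6 + S
D = 51 (D = 48 + 3 = 51)
1/(D + W(23, -22)) = 1/(51 + (6 - 22)) = 1/(51 - 16) = 1/35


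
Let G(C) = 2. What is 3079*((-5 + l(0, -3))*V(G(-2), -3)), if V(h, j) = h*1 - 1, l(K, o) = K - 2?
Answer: -21553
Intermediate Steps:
l(K, o) = -2 + K
V(h, j) = -1 + h (V(h, j) = h - 1 = -1 + h)
3079*((-5 + l(0, -3))*V(G(-2), -3)) = 3079*((-5 + (-2 + 0))*(-1 + 2)) = 3079*((-5 - 2)*1) = 3079*(-7*1) = 3079*(-7) = -21553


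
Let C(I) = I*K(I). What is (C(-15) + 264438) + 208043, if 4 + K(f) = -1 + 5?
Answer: 472481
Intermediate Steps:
K(f) = 0 (K(f) = -4 + (-1 + 5) = -4 + 4 = 0)
C(I) = 0 (C(I) = I*0 = 0)
(C(-15) + 264438) + 208043 = (0 + 264438) + 208043 = 264438 + 208043 = 472481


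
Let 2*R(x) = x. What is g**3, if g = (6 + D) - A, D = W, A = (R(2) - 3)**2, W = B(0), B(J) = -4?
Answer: -8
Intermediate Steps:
W = -4
R(x) = x/2
A = 4 (A = ((1/2)*2 - 3)**2 = (1 - 3)**2 = (-2)**2 = 4)
D = -4
g = -2 (g = (6 - 4) - 1*4 = 2 - 4 = -2)
g**3 = (-2)**3 = -8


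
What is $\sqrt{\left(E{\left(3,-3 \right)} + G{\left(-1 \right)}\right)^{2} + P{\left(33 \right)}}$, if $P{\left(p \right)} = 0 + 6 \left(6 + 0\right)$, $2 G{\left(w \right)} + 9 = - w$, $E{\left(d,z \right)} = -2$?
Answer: $6 \sqrt{2} \approx 8.4853$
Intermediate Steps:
$G{\left(w \right)} = - \frac{9}{2} - \frac{w}{2}$ ($G{\left(w \right)} = - \frac{9}{2} + \frac{\left(-1\right) w}{2} = - \frac{9}{2} - \frac{w}{2}$)
$P{\left(p \right)} = 36$ ($P{\left(p \right)} = 0 + 6 \cdot 6 = 0 + 36 = 36$)
$\sqrt{\left(E{\left(3,-3 \right)} + G{\left(-1 \right)}\right)^{2} + P{\left(33 \right)}} = \sqrt{\left(-2 - 4\right)^{2} + 36} = \sqrt{\left(-6\right)^{2} + 36} = \sqrt{36 + 36} = \sqrt{72} = 6 \sqrt{2}$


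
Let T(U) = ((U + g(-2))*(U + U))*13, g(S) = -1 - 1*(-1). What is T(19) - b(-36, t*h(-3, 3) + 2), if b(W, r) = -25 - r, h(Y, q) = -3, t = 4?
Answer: 9401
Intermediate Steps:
g(S) = 0 (g(S) = -1 + 1 = 0)
T(U) = 26*U² (T(U) = ((U + 0)*(U + U))*13 = (U*(2*U))*13 = (2*U²)*13 = 26*U²)
T(19) - b(-36, t*h(-3, 3) + 2) = 26*19² - (-25 - (4*(-3) + 2)) = 26*361 - (-25 - (-12 + 2)) = 9386 - (-25 - 1*(-10)) = 9386 - (-25 + 10) = 9386 - 1*(-15) = 9386 + 15 = 9401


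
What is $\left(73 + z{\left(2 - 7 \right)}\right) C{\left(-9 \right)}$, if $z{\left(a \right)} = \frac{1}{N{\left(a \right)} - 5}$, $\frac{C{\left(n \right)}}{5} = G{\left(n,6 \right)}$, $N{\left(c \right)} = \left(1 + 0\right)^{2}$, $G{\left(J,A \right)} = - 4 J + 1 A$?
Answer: $\frac{30555}{2} \approx 15278.0$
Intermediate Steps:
$G{\left(J,A \right)} = A - 4 J$ ($G{\left(J,A \right)} = - 4 J + A = A - 4 J$)
$N{\left(c \right)} = 1$ ($N{\left(c \right)} = 1^{2} = 1$)
$C{\left(n \right)} = 30 - 20 n$ ($C{\left(n \right)} = 5 \left(6 - 4 n\right) = 30 - 20 n$)
$z{\left(a \right)} = - \frac{1}{4}$ ($z{\left(a \right)} = \frac{1}{1 - 5} = \frac{1}{-4} = - \frac{1}{4}$)
$\left(73 + z{\left(2 - 7 \right)}\right) C{\left(-9 \right)} = \left(73 - \frac{1}{4}\right) \left(30 - -180\right) = \frac{291 \left(30 + 180\right)}{4} = \frac{291}{4} \cdot 210 = \frac{30555}{2}$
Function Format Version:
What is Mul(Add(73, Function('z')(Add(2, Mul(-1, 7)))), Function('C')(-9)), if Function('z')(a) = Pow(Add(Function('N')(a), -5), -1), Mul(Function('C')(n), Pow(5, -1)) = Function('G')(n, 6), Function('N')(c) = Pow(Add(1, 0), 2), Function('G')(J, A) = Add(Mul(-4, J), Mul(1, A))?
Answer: Rational(30555, 2) ≈ 15278.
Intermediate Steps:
Function('G')(J, A) = Add(A, Mul(-4, J)) (Function('G')(J, A) = Add(Mul(-4, J), A) = Add(A, Mul(-4, J)))
Function('N')(c) = 1 (Function('N')(c) = Pow(1, 2) = 1)
Function('C')(n) = Add(30, Mul(-20, n)) (Function('C')(n) = Mul(5, Add(6, Mul(-4, n))) = Add(30, Mul(-20, n)))
Function('z')(a) = Rational(-1, 4) (Function('z')(a) = Pow(Add(1, -5), -1) = Pow(-4, -1) = Rational(-1, 4))
Mul(Add(73, Function('z')(Add(2, Mul(-1, 7)))), Function('C')(-9)) = Mul(Add(73, Rational(-1, 4)), Add(30, Mul(-20, -9))) = Mul(Rational(291, 4), Add(30, 180)) = Mul(Rational(291, 4), 210) = Rational(30555, 2)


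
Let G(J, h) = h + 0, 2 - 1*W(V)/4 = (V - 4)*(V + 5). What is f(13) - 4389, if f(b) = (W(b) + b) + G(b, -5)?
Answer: -5021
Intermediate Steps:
W(V) = 8 - 4*(-4 + V)*(5 + V) (W(V) = 8 - 4*(V - 4)*(V + 5) = 8 - 4*(-4 + V)*(5 + V))
G(J, h) = h
f(b) = 83 - 4*b**2 - 3*b (f(b) = ((88 - 4*b - 4*b**2) + b) - 5 = (88 - 4*b**2 - 3*b) - 5 = 83 - 4*b**2 - 3*b)
f(13) - 4389 = (83 - 4*13**2 - 3*13) - 4389 = (83 - 4*169 - 39) - 4389 = (83 - 676 - 39) - 4389 = -632 - 4389 = -5021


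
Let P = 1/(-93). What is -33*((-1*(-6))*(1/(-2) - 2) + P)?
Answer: 15356/31 ≈ 495.35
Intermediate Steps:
P = -1/93 ≈ -0.010753
-33*((-1*(-6))*(1/(-2) - 2) + P) = -33*((-1*(-6))*(1/(-2) - 2) - 1/93) = -33*(6*(1*(-½) - 2) - 1/93) = -33*(6*(-½ - 2) - 1/93) = -33*(6*(-5/2) - 1/93) = -33*(-15 - 1/93) = -33*(-1396/93) = 15356/31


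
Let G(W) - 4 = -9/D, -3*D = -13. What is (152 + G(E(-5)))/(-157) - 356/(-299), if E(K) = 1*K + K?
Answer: 9869/46943 ≈ 0.21023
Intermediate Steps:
E(K) = 2*K (E(K) = K + K = 2*K)
D = 13/3 (D = -⅓*(-13) = 13/3 ≈ 4.3333)
G(W) = 25/13 (G(W) = 4 - 9/13/3 = 4 - 9*3/13 = 4 - 27/13 = 25/13)
(152 + G(E(-5)))/(-157) - 356/(-299) = (152 + 25/13)/(-157) - 356/(-299) = (2001/13)*(-1/157) - 356*(-1/299) = -2001/2041 + 356/299 = 9869/46943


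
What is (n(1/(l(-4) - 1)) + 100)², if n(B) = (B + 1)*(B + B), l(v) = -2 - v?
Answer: 10816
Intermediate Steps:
n(B) = 2*B*(1 + B) (n(B) = (1 + B)*(2*B) = 2*B*(1 + B))
(n(1/(l(-4) - 1)) + 100)² = (2*(1 + 1/((-2 - 1*(-4)) - 1))/((-2 - 1*(-4)) - 1) + 100)² = (2*(1 + 1/((-2 + 4) - 1))/((-2 + 4) - 1) + 100)² = (2*(1 + 1/(2 - 1))/(2 - 1) + 100)² = (2*(1 + 1/1)/1 + 100)² = (2*1*(1 + 1) + 100)² = (2*1*2 + 100)² = (4 + 100)² = 104² = 10816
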